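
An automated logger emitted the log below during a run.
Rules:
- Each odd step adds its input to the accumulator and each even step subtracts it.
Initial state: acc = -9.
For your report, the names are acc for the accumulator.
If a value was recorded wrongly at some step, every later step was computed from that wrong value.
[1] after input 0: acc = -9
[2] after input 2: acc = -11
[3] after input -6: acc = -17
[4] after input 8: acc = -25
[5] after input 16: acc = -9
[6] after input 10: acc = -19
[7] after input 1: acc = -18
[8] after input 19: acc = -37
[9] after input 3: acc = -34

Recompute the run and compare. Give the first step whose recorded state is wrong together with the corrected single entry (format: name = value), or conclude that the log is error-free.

no error

step 1: acc = -9 + 0 = -9 -> confirmed correct
step 2: acc = -9 - 2 = -11 -> consistent with the log
step 3: acc = -11 + -6 = -17 -> agrees with the log
step 4: acc = -17 - 8 = -25 -> no discrepancy
step 5: acc = -25 + 16 = -9 -> agrees with the log
step 6: acc = -9 - 10 = -19 -> confirmed correct
step 7: acc = -19 + 1 = -18 -> same as recorded
step 8: acc = -18 - 19 = -37 -> exactly as logged
step 9: acc = -37 + 3 = -34 -> in agreement
All steps check out; nothing to correct.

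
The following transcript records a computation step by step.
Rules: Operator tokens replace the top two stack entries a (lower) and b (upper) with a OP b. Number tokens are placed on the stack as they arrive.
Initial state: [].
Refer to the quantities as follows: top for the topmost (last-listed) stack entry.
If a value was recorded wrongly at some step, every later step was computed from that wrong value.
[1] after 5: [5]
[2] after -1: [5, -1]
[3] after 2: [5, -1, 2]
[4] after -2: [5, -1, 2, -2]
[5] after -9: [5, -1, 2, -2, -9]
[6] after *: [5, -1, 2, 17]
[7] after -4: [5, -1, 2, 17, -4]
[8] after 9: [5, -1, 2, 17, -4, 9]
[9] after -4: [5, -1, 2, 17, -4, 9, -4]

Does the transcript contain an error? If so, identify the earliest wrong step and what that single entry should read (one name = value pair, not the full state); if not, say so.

step 6, top = 18

Recomputing the run from the initial state:
step 1: [5]
step 2: [5, -1]
step 3: [5, -1, 2]
step 4: [5, -1, 2, -2]
step 5: [5, -1, 2, -2, -9]
step 6: [5, -1, 2, 18]
step 7: [5, -1, 2, 18, -4]
step 8: [5, -1, 2, 18, -4, 9]
step 9: [5, -1, 2, 18, -4, 9, -4]
The first disagreement with the transcript is at step 6, where the value should be top = 18.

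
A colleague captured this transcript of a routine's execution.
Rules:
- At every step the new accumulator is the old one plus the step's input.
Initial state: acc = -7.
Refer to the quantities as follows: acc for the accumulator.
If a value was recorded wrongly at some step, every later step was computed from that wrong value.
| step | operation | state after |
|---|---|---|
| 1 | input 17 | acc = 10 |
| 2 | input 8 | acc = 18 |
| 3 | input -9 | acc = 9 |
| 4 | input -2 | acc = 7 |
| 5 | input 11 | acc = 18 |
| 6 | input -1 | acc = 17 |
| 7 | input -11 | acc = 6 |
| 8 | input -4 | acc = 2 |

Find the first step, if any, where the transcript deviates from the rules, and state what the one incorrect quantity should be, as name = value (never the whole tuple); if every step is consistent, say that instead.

1. acc = -7 + 17 = 10 (no discrepancy)
2. acc = 10 + 8 = 18 (exactly as logged)
3. acc = 18 + -9 = 9 (agrees with the transcript)
4. acc = 9 + -2 = 7 (verified)
5. acc = 7 + 11 = 18 (exactly as logged)
6. acc = 18 + -1 = 17 (no discrepancy)
7. acc = 17 + -11 = 6 (confirmed correct)
8. acc = 6 + -4 = 2 (matches)
Each recorded entry agrees with the recomputation.

no error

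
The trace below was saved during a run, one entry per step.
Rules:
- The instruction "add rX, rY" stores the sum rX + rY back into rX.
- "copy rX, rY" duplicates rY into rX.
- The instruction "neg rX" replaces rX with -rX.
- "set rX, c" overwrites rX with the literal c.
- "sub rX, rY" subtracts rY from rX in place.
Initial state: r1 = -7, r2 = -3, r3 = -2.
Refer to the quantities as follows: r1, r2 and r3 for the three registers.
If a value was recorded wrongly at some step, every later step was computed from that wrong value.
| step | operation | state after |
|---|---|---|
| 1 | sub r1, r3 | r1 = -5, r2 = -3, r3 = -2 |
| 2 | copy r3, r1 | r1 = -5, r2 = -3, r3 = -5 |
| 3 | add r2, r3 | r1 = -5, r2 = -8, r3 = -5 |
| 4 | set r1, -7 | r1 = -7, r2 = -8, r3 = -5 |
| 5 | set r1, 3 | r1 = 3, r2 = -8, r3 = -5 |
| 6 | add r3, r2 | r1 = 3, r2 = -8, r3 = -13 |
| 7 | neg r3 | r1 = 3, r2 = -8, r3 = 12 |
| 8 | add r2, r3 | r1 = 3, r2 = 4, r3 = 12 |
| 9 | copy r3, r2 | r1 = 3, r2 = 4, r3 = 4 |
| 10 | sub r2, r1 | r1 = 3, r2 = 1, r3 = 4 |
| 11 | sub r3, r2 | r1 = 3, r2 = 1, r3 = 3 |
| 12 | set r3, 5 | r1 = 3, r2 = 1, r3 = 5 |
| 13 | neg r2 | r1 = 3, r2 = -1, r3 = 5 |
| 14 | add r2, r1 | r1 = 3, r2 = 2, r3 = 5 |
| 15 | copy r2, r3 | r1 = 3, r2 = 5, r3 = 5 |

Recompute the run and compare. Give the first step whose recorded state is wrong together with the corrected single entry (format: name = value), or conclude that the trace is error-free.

step 7, r3 = 13

1. r1 = -7 - -2 = -5 (same as recorded)
2. r3 = -5 (agrees with the trace)
3. r2 = -3 + -5 = -8 (in agreement)
4. r1 = -7 (matches)
5. r1 = 3 (checks out)
6. r3 = -5 + -8 = -13 (same as recorded)
7. r3 = -(-13) = 13 (the recorded entry deviates here)
Conclusion: step 7 carries the first error; the entry should be r3 = 13.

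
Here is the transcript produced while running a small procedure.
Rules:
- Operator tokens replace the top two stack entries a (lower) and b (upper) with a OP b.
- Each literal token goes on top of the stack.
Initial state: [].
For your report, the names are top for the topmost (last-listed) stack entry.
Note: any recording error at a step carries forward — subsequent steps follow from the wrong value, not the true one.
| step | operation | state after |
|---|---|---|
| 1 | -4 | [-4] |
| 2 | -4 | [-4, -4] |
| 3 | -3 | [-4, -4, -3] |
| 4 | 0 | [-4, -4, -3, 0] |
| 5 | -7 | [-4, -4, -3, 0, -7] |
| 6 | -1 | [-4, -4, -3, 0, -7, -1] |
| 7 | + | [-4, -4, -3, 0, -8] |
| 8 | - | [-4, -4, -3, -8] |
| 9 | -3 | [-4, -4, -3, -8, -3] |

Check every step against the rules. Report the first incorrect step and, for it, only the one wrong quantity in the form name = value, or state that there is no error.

step 1: push -4: top = -4 -> exactly as logged
step 2: push -4: top = -4 -> matches
step 3: push -3: top = -3 -> in agreement
step 4: push 0: top = 0 -> consistent with the transcript
step 5: push -7: top = -7 -> no discrepancy
step 6: push -1: top = -1 -> no discrepancy
step 7: -7 + -1 = -8 -> matches
step 8: 0 - -8 = 8 -> a discrepancy with the transcript
That makes step 8 the first incorrect line — top = 8 is what it should show.

step 8, top = 8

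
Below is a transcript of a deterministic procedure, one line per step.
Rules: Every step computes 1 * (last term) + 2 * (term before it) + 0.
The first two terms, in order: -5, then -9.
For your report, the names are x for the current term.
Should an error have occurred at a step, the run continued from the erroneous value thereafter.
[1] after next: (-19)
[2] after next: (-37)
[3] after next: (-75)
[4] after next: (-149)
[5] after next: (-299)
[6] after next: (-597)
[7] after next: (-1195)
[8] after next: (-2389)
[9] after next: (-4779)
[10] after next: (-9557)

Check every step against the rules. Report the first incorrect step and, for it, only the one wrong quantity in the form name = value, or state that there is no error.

Recomputing the run from the initial state:
step 1: x = -19
step 2: x = -37
step 3: x = -75
step 4: x = -149
step 5: x = -299
step 6: x = -597
step 7: x = -1195
step 8: x = -2389
step 9: x = -4779
step 10: x = -9557
This matches the transcript at every step.

no error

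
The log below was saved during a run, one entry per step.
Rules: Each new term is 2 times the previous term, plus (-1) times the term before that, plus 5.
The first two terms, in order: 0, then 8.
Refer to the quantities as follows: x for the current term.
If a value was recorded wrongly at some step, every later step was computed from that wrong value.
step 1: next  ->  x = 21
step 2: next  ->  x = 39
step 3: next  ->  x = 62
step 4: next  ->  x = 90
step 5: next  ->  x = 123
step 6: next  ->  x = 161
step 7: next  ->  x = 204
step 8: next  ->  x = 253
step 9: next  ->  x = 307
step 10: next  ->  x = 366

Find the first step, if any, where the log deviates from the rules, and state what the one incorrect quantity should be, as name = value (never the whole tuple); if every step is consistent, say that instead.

step 1: x = 2*(8) + (-1)*(0) + (5) = 21 -> verified
step 2: x = 2*(21) + (-1)*(8) + (5) = 39 -> in agreement
step 3: x = 2*(39) + (-1)*(21) + (5) = 62 -> verified
step 4: x = 2*(62) + (-1)*(39) + (5) = 90 -> verified
step 5: x = 2*(90) + (-1)*(62) + (5) = 123 -> no discrepancy
step 6: x = 2*(123) + (-1)*(90) + (5) = 161 -> confirmed correct
step 7: x = 2*(161) + (-1)*(123) + (5) = 204 -> verified
step 8: x = 2*(204) + (-1)*(161) + (5) = 252 -> the recorded entry deviates here
Step 8 is the first one off; corrected, x = 252.

step 8, x = 252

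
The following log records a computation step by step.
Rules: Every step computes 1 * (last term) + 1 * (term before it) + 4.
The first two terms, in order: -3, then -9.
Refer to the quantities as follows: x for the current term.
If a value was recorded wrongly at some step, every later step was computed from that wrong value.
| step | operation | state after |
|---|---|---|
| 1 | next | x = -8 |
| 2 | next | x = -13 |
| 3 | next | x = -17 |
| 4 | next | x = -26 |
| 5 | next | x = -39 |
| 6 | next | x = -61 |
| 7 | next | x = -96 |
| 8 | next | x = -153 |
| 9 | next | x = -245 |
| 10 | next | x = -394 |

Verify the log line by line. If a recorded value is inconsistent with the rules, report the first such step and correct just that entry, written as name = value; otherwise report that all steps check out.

Recomputing the run from the initial state:
step 1: x = -8
step 2: x = -13
step 3: x = -17
step 4: x = -26
step 5: x = -39
step 6: x = -61
step 7: x = -96
step 8: x = -153
step 9: x = -245
step 10: x = -394
This matches the log at every step.

no error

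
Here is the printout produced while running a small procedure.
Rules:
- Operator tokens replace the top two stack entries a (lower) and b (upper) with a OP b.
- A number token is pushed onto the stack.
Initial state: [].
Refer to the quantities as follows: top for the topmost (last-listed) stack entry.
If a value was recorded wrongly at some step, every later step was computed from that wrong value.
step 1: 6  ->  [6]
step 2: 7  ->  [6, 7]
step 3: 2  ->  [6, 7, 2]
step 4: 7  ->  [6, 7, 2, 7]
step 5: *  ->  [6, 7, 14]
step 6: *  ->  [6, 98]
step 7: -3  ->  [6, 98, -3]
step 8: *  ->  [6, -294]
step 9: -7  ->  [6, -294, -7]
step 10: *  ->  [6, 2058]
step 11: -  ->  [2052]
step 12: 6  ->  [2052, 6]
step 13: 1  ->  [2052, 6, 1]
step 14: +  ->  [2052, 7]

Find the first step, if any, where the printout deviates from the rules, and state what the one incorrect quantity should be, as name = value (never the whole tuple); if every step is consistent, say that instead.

step 11, top = -2052

1. push 6: top = 6 (no discrepancy)
2. push 7: top = 7 (agrees with the printout)
3. push 2: top = 2 (same as recorded)
4. push 7: top = 7 (verified)
5. 2 * 7 = 14 (same as recorded)
6. 7 * 14 = 98 (agrees with the printout)
7. push -3: top = -3 (exactly as logged)
8. 98 * -3 = -294 (matches)
9. push -7: top = -7 (confirmed correct)
10. -294 * -7 = 2058 (exactly as logged)
11. 6 - 2058 = -2052 (the recorded entry deviates here)
The audit stops at step 11: the recorded entry is wrong and should be top = -2052.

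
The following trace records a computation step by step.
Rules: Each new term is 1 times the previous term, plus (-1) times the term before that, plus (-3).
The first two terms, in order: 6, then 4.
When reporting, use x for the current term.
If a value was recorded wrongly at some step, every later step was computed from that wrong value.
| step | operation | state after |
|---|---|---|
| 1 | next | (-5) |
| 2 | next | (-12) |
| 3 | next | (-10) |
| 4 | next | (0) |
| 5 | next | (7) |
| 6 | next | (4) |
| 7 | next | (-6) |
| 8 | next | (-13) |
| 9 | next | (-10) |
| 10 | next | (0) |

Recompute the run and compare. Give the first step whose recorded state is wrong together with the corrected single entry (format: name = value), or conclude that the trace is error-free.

step 4, x = -1

1. x = 1*(4) + (-1)*(6) + (-3) = -5 (matches)
2. x = 1*(-5) + (-1)*(4) + (-3) = -12 (checks out)
3. x = 1*(-12) + (-1)*(-5) + (-3) = -10 (checks out)
4. x = 1*(-10) + (-1)*(-12) + (-3) = -1 (a discrepancy with the trace)
That makes step 4 the first incorrect line — x = -1 is what it should show.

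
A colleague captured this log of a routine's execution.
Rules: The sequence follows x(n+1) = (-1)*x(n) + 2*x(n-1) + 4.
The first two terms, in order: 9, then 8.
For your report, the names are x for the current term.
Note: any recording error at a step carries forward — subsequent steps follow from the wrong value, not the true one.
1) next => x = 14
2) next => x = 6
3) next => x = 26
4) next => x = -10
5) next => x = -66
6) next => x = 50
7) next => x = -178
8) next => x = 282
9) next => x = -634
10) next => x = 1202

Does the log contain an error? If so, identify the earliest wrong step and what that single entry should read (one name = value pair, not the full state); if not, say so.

Step 1: x = -1*(8) + (2)*(9) + (4) = 14 — checks out.
Step 2: x = -1*(14) + (2)*(8) + (4) = 6 — verified.
Step 3: x = -1*(6) + (2)*(14) + (4) = 26 — exactly as logged.
Step 4: x = -1*(26) + (2)*(6) + (4) = -10 — consistent with the log.
Step 5: x = -1*(-10) + (2)*(26) + (4) = 66 — the entry is off here.
So the first discrepancy is step 5, where the right value is x = 66.

step 5, x = 66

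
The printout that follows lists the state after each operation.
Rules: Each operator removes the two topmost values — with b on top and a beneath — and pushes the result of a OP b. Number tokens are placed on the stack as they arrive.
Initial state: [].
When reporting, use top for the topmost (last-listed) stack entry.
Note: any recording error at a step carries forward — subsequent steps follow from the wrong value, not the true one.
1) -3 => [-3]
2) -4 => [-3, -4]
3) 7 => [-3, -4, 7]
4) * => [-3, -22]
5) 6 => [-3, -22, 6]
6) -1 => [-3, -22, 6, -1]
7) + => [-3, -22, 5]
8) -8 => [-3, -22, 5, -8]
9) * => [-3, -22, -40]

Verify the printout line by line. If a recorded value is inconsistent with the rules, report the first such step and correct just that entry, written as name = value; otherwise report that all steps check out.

Recomputing the run from the initial state:
step 1: [-3]
step 2: [-3, -4]
step 3: [-3, -4, 7]
step 4: [-3, -28]
step 5: [-3, -28, 6]
step 6: [-3, -28, 6, -1]
step 7: [-3, -28, 5]
step 8: [-3, -28, 5, -8]
step 9: [-3, -28, -40]
The first disagreement with the printout is at step 4, where the value should be top = -28.

step 4, top = -28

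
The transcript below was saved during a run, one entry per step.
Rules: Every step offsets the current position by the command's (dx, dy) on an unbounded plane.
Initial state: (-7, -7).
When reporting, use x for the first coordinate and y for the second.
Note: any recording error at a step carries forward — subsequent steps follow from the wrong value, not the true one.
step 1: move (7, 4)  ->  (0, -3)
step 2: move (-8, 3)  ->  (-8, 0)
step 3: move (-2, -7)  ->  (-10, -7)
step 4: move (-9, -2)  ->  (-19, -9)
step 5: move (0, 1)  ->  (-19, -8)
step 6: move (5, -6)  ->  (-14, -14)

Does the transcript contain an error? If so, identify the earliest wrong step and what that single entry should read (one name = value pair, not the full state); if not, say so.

Step 1: x = -7 + (7) = 0, y = -7 + (4) = -3 — same as recorded.
Step 2: x = 0 + (-8) = -8, y = -3 + (3) = 0 — agrees with the transcript.
Step 3: x = -8 + (-2) = -10, y = 0 + (-7) = -7 — checks out.
Step 4: x = -10 + (-9) = -19, y = -7 + (-2) = -9 — confirmed correct.
Step 5: x = -19 + (0) = -19, y = -9 + (1) = -8 — consistent with the transcript.
Step 6: x = -19 + (5) = -14, y = -8 + (-6) = -14 — in agreement.
The whole run recomputes cleanly — no discrepancies.

no error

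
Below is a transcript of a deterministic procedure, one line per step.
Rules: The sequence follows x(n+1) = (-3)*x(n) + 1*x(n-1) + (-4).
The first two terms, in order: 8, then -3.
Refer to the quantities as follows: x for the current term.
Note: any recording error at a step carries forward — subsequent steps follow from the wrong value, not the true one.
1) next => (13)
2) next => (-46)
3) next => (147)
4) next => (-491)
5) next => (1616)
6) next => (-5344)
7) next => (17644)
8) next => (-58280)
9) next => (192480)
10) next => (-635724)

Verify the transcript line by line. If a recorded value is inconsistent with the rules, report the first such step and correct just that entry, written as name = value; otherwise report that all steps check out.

step 6, x = -5343

Step 1: x = -3*(-3) + (1)*(8) + (-4) = 13 — agrees with the transcript.
Step 2: x = -3*(13) + (1)*(-3) + (-4) = -46 — verified.
Step 3: x = -3*(-46) + (1)*(13) + (-4) = 147 — verified.
Step 4: x = -3*(147) + (1)*(-46) + (-4) = -491 — in agreement.
Step 5: x = -3*(-491) + (1)*(147) + (-4) = 1616 — same as recorded.
Step 6: x = -3*(1616) + (1)*(-491) + (-4) = -5343 — first mismatch against the transcript.
The earliest wrong entry is at step 6: it should read x = -5343.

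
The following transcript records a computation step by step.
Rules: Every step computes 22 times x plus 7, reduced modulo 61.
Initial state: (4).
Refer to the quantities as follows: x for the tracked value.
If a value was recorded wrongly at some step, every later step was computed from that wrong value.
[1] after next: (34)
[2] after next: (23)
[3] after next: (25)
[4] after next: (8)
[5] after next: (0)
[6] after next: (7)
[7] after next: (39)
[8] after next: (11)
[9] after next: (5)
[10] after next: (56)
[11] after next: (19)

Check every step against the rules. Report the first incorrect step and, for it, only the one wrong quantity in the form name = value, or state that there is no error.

Recomputing the run from the initial state:
step 1: x = 34
step 2: x = 23
step 3: x = 25
step 4: x = 8
step 5: x = 0
step 6: x = 7
step 7: x = 39
step 8: x = 11
step 9: x = 5
step 10: x = 56
step 11: x = 19
This matches the transcript at every step.

no error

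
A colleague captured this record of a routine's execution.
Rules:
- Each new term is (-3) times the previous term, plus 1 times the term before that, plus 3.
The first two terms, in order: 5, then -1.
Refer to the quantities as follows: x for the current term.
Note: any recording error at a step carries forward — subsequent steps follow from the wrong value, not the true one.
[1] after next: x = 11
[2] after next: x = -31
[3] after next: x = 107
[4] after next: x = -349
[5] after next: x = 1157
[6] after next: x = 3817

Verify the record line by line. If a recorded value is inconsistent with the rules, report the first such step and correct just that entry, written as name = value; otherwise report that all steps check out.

1. x = -3*(-1) + (1)*(5) + (3) = 11 (exactly as logged)
2. x = -3*(11) + (1)*(-1) + (3) = -31 (same as recorded)
3. x = -3*(-31) + (1)*(11) + (3) = 107 (in agreement)
4. x = -3*(107) + (1)*(-31) + (3) = -349 (matches)
5. x = -3*(-349) + (1)*(107) + (3) = 1157 (in agreement)
6. x = -3*(1157) + (1)*(-349) + (3) = -3817 (not what was recorded)
The earliest wrong entry is at step 6: it should read x = -3817.

step 6, x = -3817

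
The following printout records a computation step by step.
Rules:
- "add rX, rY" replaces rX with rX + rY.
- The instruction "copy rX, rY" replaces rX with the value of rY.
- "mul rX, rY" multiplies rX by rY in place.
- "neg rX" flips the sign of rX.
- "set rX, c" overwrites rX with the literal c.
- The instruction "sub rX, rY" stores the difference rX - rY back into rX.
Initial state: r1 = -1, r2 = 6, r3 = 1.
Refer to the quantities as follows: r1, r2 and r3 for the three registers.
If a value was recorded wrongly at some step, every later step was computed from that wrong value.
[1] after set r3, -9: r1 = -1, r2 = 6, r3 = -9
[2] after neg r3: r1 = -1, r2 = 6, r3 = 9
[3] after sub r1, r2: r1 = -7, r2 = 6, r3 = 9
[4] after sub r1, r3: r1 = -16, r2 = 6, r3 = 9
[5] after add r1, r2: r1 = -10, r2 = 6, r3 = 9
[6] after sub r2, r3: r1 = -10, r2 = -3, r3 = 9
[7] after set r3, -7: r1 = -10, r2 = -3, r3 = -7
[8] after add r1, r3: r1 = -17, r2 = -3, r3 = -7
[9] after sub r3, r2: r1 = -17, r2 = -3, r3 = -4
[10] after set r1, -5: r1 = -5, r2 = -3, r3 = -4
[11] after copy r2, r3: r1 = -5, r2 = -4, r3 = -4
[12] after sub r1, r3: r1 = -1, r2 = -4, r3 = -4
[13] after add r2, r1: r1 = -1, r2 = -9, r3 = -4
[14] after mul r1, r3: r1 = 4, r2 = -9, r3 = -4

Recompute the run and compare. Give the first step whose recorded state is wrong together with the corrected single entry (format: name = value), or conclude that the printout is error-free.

Recomputing the run from the initial state:
step 1: r1 = -1, r2 = 6, r3 = -9
step 2: r1 = -1, r2 = 6, r3 = 9
step 3: r1 = -7, r2 = 6, r3 = 9
step 4: r1 = -16, r2 = 6, r3 = 9
step 5: r1 = -10, r2 = 6, r3 = 9
step 6: r1 = -10, r2 = -3, r3 = 9
step 7: r1 = -10, r2 = -3, r3 = -7
step 8: r1 = -17, r2 = -3, r3 = -7
step 9: r1 = -17, r2 = -3, r3 = -4
step 10: r1 = -5, r2 = -3, r3 = -4
step 11: r1 = -5, r2 = -4, r3 = -4
step 12: r1 = -1, r2 = -4, r3 = -4
step 13: r1 = -1, r2 = -5, r3 = -4
step 14: r1 = 4, r2 = -5, r3 = -4
The first disagreement with the printout is at step 13, where the value should be r2 = -5.

step 13, r2 = -5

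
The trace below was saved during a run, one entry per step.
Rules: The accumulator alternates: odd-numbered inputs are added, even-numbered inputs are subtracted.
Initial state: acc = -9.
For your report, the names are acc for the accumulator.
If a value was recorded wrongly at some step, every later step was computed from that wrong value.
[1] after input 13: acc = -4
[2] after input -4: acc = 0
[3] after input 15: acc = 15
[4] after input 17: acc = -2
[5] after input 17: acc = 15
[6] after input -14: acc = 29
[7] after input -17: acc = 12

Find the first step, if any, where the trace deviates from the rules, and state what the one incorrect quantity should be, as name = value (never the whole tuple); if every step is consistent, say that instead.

step 1, acc = 4

Recomputing the run from the initial state:
step 1: acc = 4
step 2: acc = 8
step 3: acc = 23
step 4: acc = 6
step 5: acc = 23
step 6: acc = 37
step 7: acc = 20
The first disagreement with the trace is at step 1, where the value should be acc = 4.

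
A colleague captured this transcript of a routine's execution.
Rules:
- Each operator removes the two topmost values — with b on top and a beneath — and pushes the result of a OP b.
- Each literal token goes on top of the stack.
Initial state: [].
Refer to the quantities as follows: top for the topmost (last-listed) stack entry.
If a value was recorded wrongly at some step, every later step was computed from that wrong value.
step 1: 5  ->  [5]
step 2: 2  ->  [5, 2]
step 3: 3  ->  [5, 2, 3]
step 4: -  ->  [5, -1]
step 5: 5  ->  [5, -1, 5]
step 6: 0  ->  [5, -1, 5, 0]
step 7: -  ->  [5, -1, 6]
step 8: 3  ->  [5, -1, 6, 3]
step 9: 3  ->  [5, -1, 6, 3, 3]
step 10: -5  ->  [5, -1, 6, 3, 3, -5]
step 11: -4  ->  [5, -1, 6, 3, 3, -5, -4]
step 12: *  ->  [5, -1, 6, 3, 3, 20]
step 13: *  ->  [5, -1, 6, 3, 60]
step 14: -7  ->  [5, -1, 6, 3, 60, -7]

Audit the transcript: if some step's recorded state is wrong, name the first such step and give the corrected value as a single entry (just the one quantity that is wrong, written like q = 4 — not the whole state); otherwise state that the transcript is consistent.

step 1: push 5: top = 5 -> verified
step 2: push 2: top = 2 -> checks out
step 3: push 3: top = 3 -> confirmed correct
step 4: 2 - 3 = -1 -> no discrepancy
step 5: push 5: top = 5 -> agrees with the transcript
step 6: push 0: top = 0 -> in agreement
step 7: 5 - 0 = 5 -> not what was recorded
First incorrect step: 7; the correct value is top = 5.

step 7, top = 5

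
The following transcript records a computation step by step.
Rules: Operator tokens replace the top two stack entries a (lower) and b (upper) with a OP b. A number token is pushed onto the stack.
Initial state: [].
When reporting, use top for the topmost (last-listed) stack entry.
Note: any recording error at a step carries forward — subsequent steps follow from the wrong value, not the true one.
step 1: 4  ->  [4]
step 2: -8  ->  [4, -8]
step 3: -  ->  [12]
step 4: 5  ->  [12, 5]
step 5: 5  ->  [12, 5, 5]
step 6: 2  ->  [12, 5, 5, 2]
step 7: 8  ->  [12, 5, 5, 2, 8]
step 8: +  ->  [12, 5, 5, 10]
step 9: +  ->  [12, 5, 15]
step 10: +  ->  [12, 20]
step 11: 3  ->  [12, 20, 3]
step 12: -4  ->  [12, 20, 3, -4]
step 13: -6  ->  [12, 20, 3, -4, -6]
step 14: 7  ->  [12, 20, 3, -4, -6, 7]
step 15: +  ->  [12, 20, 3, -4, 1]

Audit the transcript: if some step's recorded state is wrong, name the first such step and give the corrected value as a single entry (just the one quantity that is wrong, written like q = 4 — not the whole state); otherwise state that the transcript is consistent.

no error

1. push 4: top = 4 (verified)
2. push -8: top = -8 (matches)
3. 4 - -8 = 12 (matches)
4. push 5: top = 5 (exactly as logged)
5. push 5: top = 5 (matches)
6. push 2: top = 2 (checks out)
7. push 8: top = 8 (consistent with the transcript)
8. 2 + 8 = 10 (consistent with the transcript)
9. 5 + 10 = 15 (matches)
10. 5 + 15 = 20 (verified)
11. push 3: top = 3 (exactly as logged)
12. push -4: top = -4 (checks out)
13. push -6: top = -6 (confirmed correct)
14. push 7: top = 7 (agrees with the transcript)
15. -6 + 7 = 1 (in agreement)
Each recorded entry agrees with the recomputation.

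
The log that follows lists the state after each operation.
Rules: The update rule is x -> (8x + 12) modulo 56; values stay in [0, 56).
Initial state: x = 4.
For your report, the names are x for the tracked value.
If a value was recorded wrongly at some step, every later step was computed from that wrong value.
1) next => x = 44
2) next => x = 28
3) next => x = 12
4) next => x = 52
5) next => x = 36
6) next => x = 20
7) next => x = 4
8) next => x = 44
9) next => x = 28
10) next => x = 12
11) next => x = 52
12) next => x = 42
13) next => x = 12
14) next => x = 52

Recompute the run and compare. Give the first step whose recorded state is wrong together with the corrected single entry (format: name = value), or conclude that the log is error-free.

Step 1: x = (8*4 + 12) mod 56 = 44 — agrees with the log.
Step 2: x = (8*44 + 12) mod 56 = 28 — agrees with the log.
Step 3: x = (8*28 + 12) mod 56 = 12 — exactly as logged.
Step 4: x = (8*12 + 12) mod 56 = 52 — agrees with the log.
Step 5: x = (8*52 + 12) mod 56 = 36 — same as recorded.
Step 6: x = (8*36 + 12) mod 56 = 20 — consistent with the log.
Step 7: x = (8*20 + 12) mod 56 = 4 — no discrepancy.
Step 8: x = (8*4 + 12) mod 56 = 44 — in agreement.
Step 9: x = (8*44 + 12) mod 56 = 28 — checks out.
Step 10: x = (8*28 + 12) mod 56 = 12 — exactly as logged.
Step 11: x = (8*12 + 12) mod 56 = 52 — confirmed correct.
Step 12: x = (8*52 + 12) mod 56 = 36 — not what was recorded.
Conclusion: step 12 carries the first error; the entry should be x = 36.

step 12, x = 36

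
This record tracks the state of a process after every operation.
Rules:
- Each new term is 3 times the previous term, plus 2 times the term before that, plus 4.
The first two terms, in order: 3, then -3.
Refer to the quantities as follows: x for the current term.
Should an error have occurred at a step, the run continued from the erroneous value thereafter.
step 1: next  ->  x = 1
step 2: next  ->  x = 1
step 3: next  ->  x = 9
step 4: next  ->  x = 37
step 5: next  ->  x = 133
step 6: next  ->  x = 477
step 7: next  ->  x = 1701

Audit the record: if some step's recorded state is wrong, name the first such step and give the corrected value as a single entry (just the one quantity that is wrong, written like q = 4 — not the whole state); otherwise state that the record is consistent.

step 4, x = 33

step 1: x = 3*(-3) + (2)*(3) + (4) = 1 -> matches
step 2: x = 3*(1) + (2)*(-3) + (4) = 1 -> consistent with the record
step 3: x = 3*(1) + (2)*(1) + (4) = 9 -> exactly as logged
step 4: x = 3*(9) + (2)*(1) + (4) = 33 -> first mismatch against the record
That makes step 4 the first incorrect line — x = 33 is what it should show.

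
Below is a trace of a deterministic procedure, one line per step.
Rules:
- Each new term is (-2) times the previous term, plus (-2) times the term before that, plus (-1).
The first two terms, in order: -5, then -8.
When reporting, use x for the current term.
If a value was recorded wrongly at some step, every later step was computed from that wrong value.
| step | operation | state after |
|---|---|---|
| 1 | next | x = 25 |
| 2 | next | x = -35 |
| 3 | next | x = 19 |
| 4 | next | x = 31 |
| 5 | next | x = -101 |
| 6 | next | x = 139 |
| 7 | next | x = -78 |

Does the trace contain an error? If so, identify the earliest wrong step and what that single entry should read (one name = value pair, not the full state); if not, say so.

step 7, x = -77

Step 1: x = -2*(-8) + (-2)*(-5) + (-1) = 25 — matches.
Step 2: x = -2*(25) + (-2)*(-8) + (-1) = -35 — no discrepancy.
Step 3: x = -2*(-35) + (-2)*(25) + (-1) = 19 — same as recorded.
Step 4: x = -2*(19) + (-2)*(-35) + (-1) = 31 — in agreement.
Step 5: x = -2*(31) + (-2)*(19) + (-1) = -101 — confirmed correct.
Step 6: x = -2*(-101) + (-2)*(31) + (-1) = 139 — matches.
Step 7: x = -2*(139) + (-2)*(-101) + (-1) = -77 — the entry is off here.
So the first discrepancy is step 7, where the right value is x = -77.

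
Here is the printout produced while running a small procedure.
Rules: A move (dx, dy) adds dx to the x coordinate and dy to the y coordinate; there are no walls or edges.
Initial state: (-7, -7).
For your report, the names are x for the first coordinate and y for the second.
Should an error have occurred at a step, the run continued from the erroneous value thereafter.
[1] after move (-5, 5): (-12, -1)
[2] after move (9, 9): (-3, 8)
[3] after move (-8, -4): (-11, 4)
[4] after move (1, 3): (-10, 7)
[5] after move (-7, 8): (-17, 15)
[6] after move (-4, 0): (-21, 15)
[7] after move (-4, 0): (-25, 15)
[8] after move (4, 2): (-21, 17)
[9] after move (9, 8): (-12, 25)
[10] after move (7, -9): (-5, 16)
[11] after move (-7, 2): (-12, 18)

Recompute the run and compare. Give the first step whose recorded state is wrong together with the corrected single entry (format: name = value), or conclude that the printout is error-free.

step 1, y = -2

Step 1: x = -7 + (-5) = -12, y = -7 + (5) = -2 — this is not what the printout shows.
Conclusion: step 1 carries the first error; the entry should be y = -2.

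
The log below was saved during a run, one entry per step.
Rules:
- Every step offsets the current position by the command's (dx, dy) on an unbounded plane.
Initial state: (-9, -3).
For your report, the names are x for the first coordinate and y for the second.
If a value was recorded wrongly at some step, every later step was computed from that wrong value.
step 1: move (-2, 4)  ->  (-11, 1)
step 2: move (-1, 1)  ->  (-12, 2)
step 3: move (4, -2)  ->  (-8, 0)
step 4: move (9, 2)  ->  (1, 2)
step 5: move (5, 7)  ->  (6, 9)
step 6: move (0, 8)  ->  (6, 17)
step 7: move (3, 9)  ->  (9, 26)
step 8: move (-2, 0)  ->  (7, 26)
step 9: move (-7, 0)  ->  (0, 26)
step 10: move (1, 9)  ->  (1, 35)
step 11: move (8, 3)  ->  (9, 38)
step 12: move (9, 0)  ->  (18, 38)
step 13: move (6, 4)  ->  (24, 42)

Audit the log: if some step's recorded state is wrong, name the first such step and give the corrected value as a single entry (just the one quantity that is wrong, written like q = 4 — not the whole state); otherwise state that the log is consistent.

no error

Step 1: x = -9 + (-2) = -11, y = -3 + (4) = 1 — verified.
Step 2: x = -11 + (-1) = -12, y = 1 + (1) = 2 — no discrepancy.
Step 3: x = -12 + (4) = -8, y = 2 + (-2) = 0 — exactly as logged.
Step 4: x = -8 + (9) = 1, y = 0 + (2) = 2 — verified.
Step 5: x = 1 + (5) = 6, y = 2 + (7) = 9 — checks out.
Step 6: x = 6 + (0) = 6, y = 9 + (8) = 17 — same as recorded.
Step 7: x = 6 + (3) = 9, y = 17 + (9) = 26 — same as recorded.
Step 8: x = 9 + (-2) = 7, y = 26 + (0) = 26 — no discrepancy.
Step 9: x = 7 + (-7) = 0, y = 26 + (0) = 26 — matches.
Step 10: x = 0 + (1) = 1, y = 26 + (9) = 35 — agrees with the log.
Step 11: x = 1 + (8) = 9, y = 35 + (3) = 38 — exactly as logged.
Step 12: x = 9 + (9) = 18, y = 38 + (0) = 38 — same as recorded.
Step 13: x = 18 + (6) = 24, y = 38 + (4) = 42 — checks out.
All entries verified; no error found.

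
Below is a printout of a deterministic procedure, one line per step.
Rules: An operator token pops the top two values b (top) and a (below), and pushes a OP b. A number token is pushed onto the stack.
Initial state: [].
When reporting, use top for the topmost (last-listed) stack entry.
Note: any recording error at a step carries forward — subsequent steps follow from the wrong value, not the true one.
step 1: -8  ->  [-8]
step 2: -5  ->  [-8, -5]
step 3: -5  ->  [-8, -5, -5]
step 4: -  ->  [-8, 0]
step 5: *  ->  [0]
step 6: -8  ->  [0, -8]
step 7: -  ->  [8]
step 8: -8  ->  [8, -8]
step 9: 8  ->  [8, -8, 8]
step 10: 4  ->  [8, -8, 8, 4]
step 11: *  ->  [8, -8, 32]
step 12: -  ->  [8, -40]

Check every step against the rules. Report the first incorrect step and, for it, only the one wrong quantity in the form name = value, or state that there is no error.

no error

Recomputing the run from the initial state:
step 1: [-8]
step 2: [-8, -5]
step 3: [-8, -5, -5]
step 4: [-8, 0]
step 5: [0]
step 6: [0, -8]
step 7: [8]
step 8: [8, -8]
step 9: [8, -8, 8]
step 10: [8, -8, 8, 4]
step 11: [8, -8, 32]
step 12: [8, -40]
This matches the printout at every step.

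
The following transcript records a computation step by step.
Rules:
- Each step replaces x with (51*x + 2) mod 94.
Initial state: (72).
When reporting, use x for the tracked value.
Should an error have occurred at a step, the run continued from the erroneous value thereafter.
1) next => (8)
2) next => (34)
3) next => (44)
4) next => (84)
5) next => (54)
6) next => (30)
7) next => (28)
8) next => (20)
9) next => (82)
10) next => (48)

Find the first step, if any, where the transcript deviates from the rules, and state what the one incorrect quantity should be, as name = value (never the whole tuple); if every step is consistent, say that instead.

1. x = (51*72 + 2) mod 94 = 8 (confirmed correct)
2. x = (51*8 + 2) mod 94 = 34 (verified)
3. x = (51*34 + 2) mod 94 = 44 (matches)
4. x = (51*44 + 2) mod 94 = 84 (no discrepancy)
5. x = (51*84 + 2) mod 94 = 56 (the transcript has a different value)
First incorrect step: 5; the correct value is x = 56.

step 5, x = 56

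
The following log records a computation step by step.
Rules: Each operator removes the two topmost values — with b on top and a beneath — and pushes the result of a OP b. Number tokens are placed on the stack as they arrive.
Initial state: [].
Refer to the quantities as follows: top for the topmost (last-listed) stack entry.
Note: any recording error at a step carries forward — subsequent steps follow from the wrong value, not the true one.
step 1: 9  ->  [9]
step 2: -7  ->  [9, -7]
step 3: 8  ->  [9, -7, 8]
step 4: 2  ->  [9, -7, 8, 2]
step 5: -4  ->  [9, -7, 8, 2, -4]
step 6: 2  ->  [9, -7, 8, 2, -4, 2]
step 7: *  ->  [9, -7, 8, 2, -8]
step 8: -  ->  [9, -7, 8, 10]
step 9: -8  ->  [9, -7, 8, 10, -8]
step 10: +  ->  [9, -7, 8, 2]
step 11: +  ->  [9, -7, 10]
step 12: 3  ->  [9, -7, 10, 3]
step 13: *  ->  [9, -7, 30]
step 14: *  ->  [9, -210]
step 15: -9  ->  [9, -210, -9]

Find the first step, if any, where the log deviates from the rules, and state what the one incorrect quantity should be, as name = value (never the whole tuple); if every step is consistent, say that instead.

Recomputing the run from the initial state:
step 1: [9]
step 2: [9, -7]
step 3: [9, -7, 8]
step 4: [9, -7, 8, 2]
step 5: [9, -7, 8, 2, -4]
step 6: [9, -7, 8, 2, -4, 2]
step 7: [9, -7, 8, 2, -8]
step 8: [9, -7, 8, 10]
step 9: [9, -7, 8, 10, -8]
step 10: [9, -7, 8, 2]
step 11: [9, -7, 10]
step 12: [9, -7, 10, 3]
step 13: [9, -7, 30]
step 14: [9, -210]
step 15: [9, -210, -9]
This matches the log at every step.

no error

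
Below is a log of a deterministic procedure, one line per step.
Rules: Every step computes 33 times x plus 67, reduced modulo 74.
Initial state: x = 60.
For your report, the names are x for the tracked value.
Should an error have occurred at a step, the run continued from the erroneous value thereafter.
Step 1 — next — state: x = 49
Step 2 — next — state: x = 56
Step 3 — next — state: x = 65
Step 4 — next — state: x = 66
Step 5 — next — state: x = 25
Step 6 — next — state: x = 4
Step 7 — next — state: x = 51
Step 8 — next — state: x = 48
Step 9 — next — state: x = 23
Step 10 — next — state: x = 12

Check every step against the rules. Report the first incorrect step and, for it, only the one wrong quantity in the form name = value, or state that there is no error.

Step 1: x = (33*60 + 67) mod 74 = 49 — same as recorded.
Step 2: x = (33*49 + 67) mod 74 = 56 — consistent with the log.
Step 3: x = (33*56 + 67) mod 74 = 65 — consistent with the log.
Step 4: x = (33*65 + 67) mod 74 = 66 — confirmed correct.
Step 5: x = (33*66 + 67) mod 74 = 25 — no discrepancy.
Step 6: x = (33*25 + 67) mod 74 = 4 — same as recorded.
Step 7: x = (33*4 + 67) mod 74 = 51 — confirmed correct.
Step 8: x = (33*51 + 67) mod 74 = 48 — same as recorded.
Step 9: x = (33*48 + 67) mod 74 = 23 — no discrepancy.
Step 10: x = (33*23 + 67) mod 74 = 12 — exactly as logged.
All steps check out; nothing to correct.

no error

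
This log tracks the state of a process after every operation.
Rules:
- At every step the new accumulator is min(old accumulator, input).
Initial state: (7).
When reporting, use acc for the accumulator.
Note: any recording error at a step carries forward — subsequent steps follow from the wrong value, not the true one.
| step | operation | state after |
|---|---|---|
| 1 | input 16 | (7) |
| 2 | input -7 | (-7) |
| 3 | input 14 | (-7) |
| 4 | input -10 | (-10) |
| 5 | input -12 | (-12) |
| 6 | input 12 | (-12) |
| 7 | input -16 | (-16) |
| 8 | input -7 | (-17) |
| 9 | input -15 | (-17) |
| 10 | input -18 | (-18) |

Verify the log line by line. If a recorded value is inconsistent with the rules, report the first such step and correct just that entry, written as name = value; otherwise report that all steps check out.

step 8, acc = -16

Recomputing the run from the initial state:
step 1: acc = 7
step 2: acc = -7
step 3: acc = -7
step 4: acc = -10
step 5: acc = -12
step 6: acc = -12
step 7: acc = -16
step 8: acc = -16
step 9: acc = -16
step 10: acc = -18
The first disagreement with the log is at step 8, where the value should be acc = -16.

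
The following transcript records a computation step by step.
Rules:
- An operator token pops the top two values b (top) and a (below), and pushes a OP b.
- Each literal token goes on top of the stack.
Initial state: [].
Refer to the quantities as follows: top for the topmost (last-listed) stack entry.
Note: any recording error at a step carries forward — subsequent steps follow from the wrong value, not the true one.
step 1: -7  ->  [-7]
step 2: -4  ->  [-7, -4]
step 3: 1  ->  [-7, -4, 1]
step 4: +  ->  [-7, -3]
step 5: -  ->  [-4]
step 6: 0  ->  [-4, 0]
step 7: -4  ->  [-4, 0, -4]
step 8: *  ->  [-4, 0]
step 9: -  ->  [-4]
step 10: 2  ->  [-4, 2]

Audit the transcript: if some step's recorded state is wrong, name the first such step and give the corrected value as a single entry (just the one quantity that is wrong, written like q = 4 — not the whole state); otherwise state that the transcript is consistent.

Step 1: push -7: top = -7 — no discrepancy.
Step 2: push -4: top = -4 — consistent with the transcript.
Step 3: push 1: top = 1 — confirmed correct.
Step 4: -4 + 1 = -3 — consistent with the transcript.
Step 5: -7 - -3 = -4 — exactly as logged.
Step 6: push 0: top = 0 — matches.
Step 7: push -4: top = -4 — same as recorded.
Step 8: 0 * -4 = 0 — no discrepancy.
Step 9: -4 - 0 = -4 — confirmed correct.
Step 10: push 2: top = 2 — confirmed correct.
The whole run recomputes cleanly — no discrepancies.

no error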